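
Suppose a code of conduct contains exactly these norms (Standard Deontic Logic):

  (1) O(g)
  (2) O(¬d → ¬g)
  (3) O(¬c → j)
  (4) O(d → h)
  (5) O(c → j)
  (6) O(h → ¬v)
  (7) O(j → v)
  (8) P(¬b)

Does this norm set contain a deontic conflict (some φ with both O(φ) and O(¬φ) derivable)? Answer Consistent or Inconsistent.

Premises 3 and 5 cover both cases: O(¬c → j) and O(c → j). Since ¬c ∨ c is a tautology, O(j) follows.
Applying K to premise 7 (O(j → v)) and O(j) yields O(v).
Premise 6, O(h → ¬v), contraposes to O(v → ¬h); with O(v) we get O(¬h).
Premise 4 is O(d → h); contrapositively O(¬h → ¬d). Since O(¬h) holds, K gives O(¬d).
Premise 2 is O(¬d → ¬g); since O(¬d), deontic closure gives O(¬g).
Yet premise 1 states O(g).
We now have both O(¬g) and O(g) — g is simultaneously obligatory and forbidden, violating the D-axiom.

Inconsistent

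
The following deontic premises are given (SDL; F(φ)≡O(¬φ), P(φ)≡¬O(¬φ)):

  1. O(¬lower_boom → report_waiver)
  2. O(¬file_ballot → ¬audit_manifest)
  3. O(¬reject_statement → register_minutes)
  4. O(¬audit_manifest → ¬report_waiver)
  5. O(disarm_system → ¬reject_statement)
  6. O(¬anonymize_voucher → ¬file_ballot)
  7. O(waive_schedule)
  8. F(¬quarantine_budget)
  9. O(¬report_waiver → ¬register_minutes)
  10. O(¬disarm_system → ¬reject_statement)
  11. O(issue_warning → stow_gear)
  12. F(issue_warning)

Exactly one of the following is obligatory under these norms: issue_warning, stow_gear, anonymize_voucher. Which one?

anonymize_voucher

By case analysis on disarm_system: premise 5 gives O(disarm_system → ¬reject_statement) and premise 10 gives O(¬disarm_system → ¬reject_statement), so O(¬reject_statement) either way.
With premise 3, O(¬reject_statement → register_minutes), the K-axiom yields O(register_minutes).
Premise 9, O(¬report_waiver → ¬register_minutes), contraposes to O(register_minutes → report_waiver); with O(register_minutes) we get O(report_waiver).
Premise 4, O(¬audit_manifest → ¬report_waiver), contraposes to O(report_waiver → audit_manifest); with O(report_waiver) we get O(audit_manifest).
The contrapositive of premise 2 (O(¬file_ballot → ¬audit_manifest)) is O(audit_manifest → file_ballot), and O(audit_manifest) is already established, so O(file_ballot).
Premise 6 is O(¬anonymize_voucher → ¬file_ballot); contrapositively O(file_ballot → anonymize_voucher). Since O(file_ballot) holds, K gives O(anonymize_voucher).
So O(anonymize_voucher) holds — anonymize_voucher is obligatory. None of the other listed options is made obligatory by any chain of premises.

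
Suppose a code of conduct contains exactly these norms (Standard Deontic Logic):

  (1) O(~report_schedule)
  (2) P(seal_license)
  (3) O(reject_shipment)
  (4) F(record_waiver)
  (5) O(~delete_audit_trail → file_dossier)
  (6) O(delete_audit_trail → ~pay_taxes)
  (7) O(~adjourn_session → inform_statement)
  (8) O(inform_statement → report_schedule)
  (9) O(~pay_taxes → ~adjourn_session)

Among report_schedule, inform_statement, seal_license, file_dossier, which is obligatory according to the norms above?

file_dossier

Premise 1 states O(~report_schedule) outright.
Premise 8, O(inform_statement → report_schedule), contraposes to O(~report_schedule → ~inform_statement); with O(~report_schedule) we get O(~inform_statement).
Premise 7, O(~adjourn_session → inform_statement), contraposes to O(~inform_statement → adjourn_session); with O(~inform_statement) we get O(adjourn_session).
The contrapositive of premise 9 (O(~pay_taxes → ~adjourn_session)) is O(adjourn_session → pay_taxes), and O(adjourn_session) is already established, so O(pay_taxes).
Premise 6 is O(delete_audit_trail → ~pay_taxes); contrapositively O(pay_taxes → ~delete_audit_trail). Since O(pay_taxes) holds, K gives O(~delete_audit_trail).
Applying K to premise 5 (O(~delete_audit_trail → file_dossier)) and O(~delete_audit_trail) yields O(file_dossier).
So O(file_dossier) holds — file_dossier is obligatory. None of the other listed options is made obligatory by any chain of premises.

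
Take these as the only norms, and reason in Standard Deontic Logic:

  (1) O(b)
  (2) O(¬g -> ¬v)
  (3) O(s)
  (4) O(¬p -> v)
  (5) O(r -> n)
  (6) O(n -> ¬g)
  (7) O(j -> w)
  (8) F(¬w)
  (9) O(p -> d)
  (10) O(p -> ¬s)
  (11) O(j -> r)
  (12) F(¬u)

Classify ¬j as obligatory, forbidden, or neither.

Obligatory

Premise 3 states O(s) outright.
Premise 10 is O(p -> ¬s); contrapositively O(s -> ¬p). Since O(s) holds, K gives O(¬p).
Premise 4 is O(¬p -> v); since O(¬p), deontic closure gives O(v).
Premise 2 is O(¬g -> ¬v); contrapositively O(v -> g). Since O(v) holds, K gives O(g).
Premise 6, O(n -> ¬g), contraposes to O(g -> ¬n); with O(g) we get O(¬n).
Premise 5 is O(r -> n); contrapositively O(¬n -> ¬r). Since O(¬n) holds, K gives O(¬r).
The contrapositive of premise 11 (O(j -> r)) is O(¬r -> ¬j), and O(¬r) is already established, so O(¬j).
Premises 1, 7, 8, 9, 12 do not contribute to this derivation.
Hence ¬j is obligatory.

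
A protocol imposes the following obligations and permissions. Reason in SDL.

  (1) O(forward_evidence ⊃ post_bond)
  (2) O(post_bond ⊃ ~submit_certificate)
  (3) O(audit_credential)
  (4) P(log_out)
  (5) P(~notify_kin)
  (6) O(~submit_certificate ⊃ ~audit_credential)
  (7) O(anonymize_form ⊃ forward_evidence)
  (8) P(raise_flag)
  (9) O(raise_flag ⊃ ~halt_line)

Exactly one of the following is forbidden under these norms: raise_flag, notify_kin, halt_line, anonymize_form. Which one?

anonymize_form

Premise 3 states O(audit_credential) outright.
Premise 6, O(~submit_certificate ⊃ ~audit_credential), contraposes to O(audit_credential ⊃ submit_certificate); with O(audit_credential) we get O(submit_certificate).
Premise 2, O(post_bond ⊃ ~submit_certificate), contraposes to O(submit_certificate ⊃ ~post_bond); with O(submit_certificate) we get O(~post_bond).
Premise 1 is O(forward_evidence ⊃ post_bond); contrapositively O(~post_bond ⊃ ~forward_evidence). Since O(~post_bond) holds, K gives O(~forward_evidence).
The contrapositive of premise 7 (O(anonymize_form ⊃ forward_evidence)) is O(~forward_evidence ⊃ ~anonymize_form), and O(~forward_evidence) is already established, so O(~anonymize_form).
So O(~anonymize_form) holds, i.e. anonymize_form is forbidden. None of the other listed options is forbidden under the premises.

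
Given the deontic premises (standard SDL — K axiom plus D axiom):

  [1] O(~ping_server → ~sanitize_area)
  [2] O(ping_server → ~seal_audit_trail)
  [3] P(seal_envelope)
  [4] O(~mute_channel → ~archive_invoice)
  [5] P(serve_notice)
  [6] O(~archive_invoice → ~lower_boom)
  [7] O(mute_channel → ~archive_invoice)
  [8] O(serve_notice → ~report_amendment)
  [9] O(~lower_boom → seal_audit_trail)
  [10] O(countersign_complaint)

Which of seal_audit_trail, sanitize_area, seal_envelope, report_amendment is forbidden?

sanitize_area

By case analysis on mute_channel: premise 7 gives O(mute_channel → ~archive_invoice) and premise 4 gives O(~mute_channel → ~archive_invoice), so O(~archive_invoice) either way.
Applying K to premise 6 (O(~archive_invoice → ~lower_boom)) and O(~archive_invoice) yields O(~lower_boom).
Applying K to premise 9 (O(~lower_boom → seal_audit_trail)) and O(~lower_boom) yields O(seal_audit_trail).
Premise 2 is O(ping_server → ~seal_audit_trail); contrapositively O(seal_audit_trail → ~ping_server). Since O(seal_audit_trail) holds, K gives O(~ping_server).
With premise 1, O(~ping_server → ~sanitize_area), the K-axiom yields O(~sanitize_area).
So O(~sanitize_area) holds, i.e. sanitize_area is forbidden. None of the other listed options is forbidden under the premises.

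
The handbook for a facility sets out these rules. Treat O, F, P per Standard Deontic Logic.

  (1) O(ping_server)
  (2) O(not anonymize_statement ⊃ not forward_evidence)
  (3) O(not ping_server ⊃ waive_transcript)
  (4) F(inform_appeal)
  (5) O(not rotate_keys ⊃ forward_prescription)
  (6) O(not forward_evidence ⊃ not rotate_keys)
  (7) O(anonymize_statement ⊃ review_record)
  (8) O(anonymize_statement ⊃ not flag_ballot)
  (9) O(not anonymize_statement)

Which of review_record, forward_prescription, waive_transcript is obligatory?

forward_prescription

Premise 9 gives O(not anonymize_statement).
Applying K to premise 2 (O(not anonymize_statement ⊃ not forward_evidence)) and O(not anonymize_statement) yields O(not forward_evidence).
With premise 6, O(not forward_evidence ⊃ not rotate_keys), the K-axiom yields O(not rotate_keys).
Applying K to premise 5 (O(not rotate_keys ⊃ forward_prescription)) and O(not rotate_keys) yields O(forward_prescription).
So O(forward_prescription) holds — forward_prescription is obligatory. None of the other listed options is made obligatory by any chain of premises.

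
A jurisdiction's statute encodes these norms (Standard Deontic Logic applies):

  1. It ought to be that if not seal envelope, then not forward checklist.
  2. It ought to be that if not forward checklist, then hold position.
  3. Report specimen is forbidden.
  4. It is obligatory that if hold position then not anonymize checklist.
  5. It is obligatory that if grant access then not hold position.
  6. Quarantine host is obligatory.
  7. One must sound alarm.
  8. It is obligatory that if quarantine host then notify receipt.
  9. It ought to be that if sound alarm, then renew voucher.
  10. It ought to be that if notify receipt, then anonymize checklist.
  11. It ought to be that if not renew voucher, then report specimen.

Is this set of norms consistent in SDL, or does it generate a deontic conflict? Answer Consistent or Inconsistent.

Premise 11 is O(¬renew_voucher → report_specimen), but O(¬renew_voucher) is not derivable from the premises, so it does not yield O(report_specimen).
So O(report_specimen) is not derivable, and the apparent clash with O(¬report_specimen) does not arise.
A world satisfying every obligation exists (e.g. anonymize_checklist=true, forward_checklist=true, grant_access=false, hold_position=false, notify_receipt=true, quarantine_host=true, renew_voucher=true, report_specimen=false, seal_envelope=true, sound_alarm=true); no atom is both obligatory and forbidden, so the set is consistent.

Consistent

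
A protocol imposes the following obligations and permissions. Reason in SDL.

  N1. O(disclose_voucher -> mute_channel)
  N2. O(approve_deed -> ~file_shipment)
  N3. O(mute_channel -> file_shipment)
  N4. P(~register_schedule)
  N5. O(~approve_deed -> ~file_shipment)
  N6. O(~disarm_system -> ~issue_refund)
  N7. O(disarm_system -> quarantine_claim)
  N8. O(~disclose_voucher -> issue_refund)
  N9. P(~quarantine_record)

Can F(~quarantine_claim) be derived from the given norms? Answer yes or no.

Yes

By case analysis on ~approve_deed: premise 5 gives O(~approve_deed -> ~file_shipment) and premise 2 gives O(approve_deed -> ~file_shipment), so O(~file_shipment) either way.
The contrapositive of premise 3 (O(mute_channel -> file_shipment)) is O(~file_shipment -> ~mute_channel), and O(~file_shipment) is already established, so O(~mute_channel).
Premise 1, O(disclose_voucher -> mute_channel), contraposes to O(~mute_channel -> ~disclose_voucher); with O(~mute_channel) we get O(~disclose_voucher).
Applying K to premise 8 (O(~disclose_voucher -> issue_refund)) and O(~disclose_voucher) yields O(issue_refund).
The contrapositive of premise 6 (O(~disarm_system -> ~issue_refund)) is O(issue_refund -> disarm_system), and O(issue_refund) is already established, so O(disarm_system).
Premise 7 is O(disarm_system -> quarantine_claim); since O(disarm_system), deontic closure gives O(quarantine_claim).
Premises 4, 9 do not contribute to this derivation.
So O(quarantine_claim) holds, i.e. F(~quarantine_claim). The claim follows.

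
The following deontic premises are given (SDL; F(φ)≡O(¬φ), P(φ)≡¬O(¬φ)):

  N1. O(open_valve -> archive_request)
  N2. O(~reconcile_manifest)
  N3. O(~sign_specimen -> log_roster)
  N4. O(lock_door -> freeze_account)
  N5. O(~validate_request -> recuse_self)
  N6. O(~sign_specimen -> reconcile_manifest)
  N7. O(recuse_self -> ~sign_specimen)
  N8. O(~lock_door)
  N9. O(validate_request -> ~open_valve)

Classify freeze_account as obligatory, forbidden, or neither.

Premise 4 is O(lock_door -> freeze_account), but O(lock_door) is not derivable from the premises, so it does not yield O(freeze_account).
No premise or chain of K-axiom applications forces O(freeze_account), and none forces O(~freeze_account). So freeze_account is neither obligatory nor forbidden under these norms.

Neither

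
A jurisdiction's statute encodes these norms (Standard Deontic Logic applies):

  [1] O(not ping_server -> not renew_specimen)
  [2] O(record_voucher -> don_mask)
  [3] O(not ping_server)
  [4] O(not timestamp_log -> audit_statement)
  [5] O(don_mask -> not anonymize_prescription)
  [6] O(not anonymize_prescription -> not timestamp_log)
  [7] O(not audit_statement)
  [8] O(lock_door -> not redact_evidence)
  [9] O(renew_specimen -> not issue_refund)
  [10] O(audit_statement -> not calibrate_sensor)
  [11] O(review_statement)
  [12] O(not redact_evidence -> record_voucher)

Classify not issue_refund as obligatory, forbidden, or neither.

Premise 9 is O(renew_specimen -> not issue_refund), but O(renew_specimen) is not derivable from the premises, so it does not yield O(not issue_refund).
No premise or chain of K-axiom applications forces O(not issue_refund), and none forces O(issue_refund). So not issue_refund is neither obligatory nor forbidden under these norms.

Neither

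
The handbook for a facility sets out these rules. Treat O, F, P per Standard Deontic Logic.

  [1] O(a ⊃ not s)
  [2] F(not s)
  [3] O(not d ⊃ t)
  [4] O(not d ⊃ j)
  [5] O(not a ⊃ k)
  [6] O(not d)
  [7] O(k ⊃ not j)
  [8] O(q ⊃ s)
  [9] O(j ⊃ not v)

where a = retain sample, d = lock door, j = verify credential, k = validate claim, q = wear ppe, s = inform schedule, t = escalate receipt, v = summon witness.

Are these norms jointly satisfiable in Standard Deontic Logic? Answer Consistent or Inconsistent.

Inconsistent

Premise 2 is F(not s), i.e. O(s).
Premise 1, O(a ⊃ not s), contraposes to O(s ⊃ not a); with O(s) we get O(not a).
From O(not a) and premise 5, O(not a ⊃ k), we obtain O(k).
Applying K to premise 7 (O(k ⊃ not j)) and O(k) yields O(not j).
Premise 4, O(not d ⊃ j), contraposes to O(not j ⊃ d); with O(not j) we get O(d).
However, premise 6 gives O(not d).
We now have both O(d) and O(not d) — d is simultaneously obligatory and forbidden, violating the D-axiom.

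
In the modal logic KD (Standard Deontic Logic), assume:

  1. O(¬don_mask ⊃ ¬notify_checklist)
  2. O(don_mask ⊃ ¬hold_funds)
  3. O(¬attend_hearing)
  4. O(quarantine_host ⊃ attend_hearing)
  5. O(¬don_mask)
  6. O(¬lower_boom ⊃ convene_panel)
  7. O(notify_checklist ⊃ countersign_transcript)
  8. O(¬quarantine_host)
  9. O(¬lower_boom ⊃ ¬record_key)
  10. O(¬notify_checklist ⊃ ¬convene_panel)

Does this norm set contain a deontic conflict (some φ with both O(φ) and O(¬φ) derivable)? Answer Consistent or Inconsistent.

Premise 4 is O(quarantine_host ⊃ attend_hearing), but O(quarantine_host) is not derivable from the premises, so it does not yield O(attend_hearing).
So O(attend_hearing) is not derivable, and the apparent clash with O(¬attend_hearing) does not arise.
A world satisfying every obligation exists (e.g. attend_hearing=false, convene_panel=false, countersign_transcript=false, don_mask=false, hold_funds=false, lower_boom=true, notify_checklist=false, quarantine_host=false, record_key=false); no atom is both obligatory and forbidden, so the set is consistent.

Consistent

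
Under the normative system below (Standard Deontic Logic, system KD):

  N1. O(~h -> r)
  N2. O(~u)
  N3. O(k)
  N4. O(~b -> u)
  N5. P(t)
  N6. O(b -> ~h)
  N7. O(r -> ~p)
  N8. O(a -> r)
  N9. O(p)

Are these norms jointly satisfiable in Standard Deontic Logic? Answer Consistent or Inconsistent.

Inconsistent

From premise 2 we have O(~u).
Premise 4 is O(~b -> u); contrapositively O(~u -> b). Since O(~u) holds, K gives O(b).
From O(b) and premise 6, O(b -> ~h), we obtain O(~h).
Applying K to premise 1 (O(~h -> r)) and O(~h) yields O(r).
From O(r) and premise 7, O(r -> ~p), we obtain O(~p).
Yet premise 9 states O(p).
We now have both O(~p) and O(p) — p is simultaneously obligatory and forbidden, violating the D-axiom.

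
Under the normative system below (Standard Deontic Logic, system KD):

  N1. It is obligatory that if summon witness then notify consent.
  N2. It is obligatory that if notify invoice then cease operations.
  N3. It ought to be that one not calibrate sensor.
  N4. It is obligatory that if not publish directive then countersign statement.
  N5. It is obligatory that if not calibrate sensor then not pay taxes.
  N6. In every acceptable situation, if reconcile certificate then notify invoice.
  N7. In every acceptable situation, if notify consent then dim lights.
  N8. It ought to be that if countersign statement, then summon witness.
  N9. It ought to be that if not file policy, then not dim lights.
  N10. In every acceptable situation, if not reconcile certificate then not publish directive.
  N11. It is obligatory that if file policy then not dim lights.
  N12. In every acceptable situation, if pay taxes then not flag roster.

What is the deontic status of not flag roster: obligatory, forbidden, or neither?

Premise 12 is O(pay_taxes → ¬flag_roster), but O(pay_taxes) is not derivable from the premises, so it does not yield O(¬flag_roster).
No premise or chain of K-axiom applications forces O(¬flag_roster), and none forces O(flag_roster). So ¬flag_roster is neither obligatory nor forbidden under these norms.

Neither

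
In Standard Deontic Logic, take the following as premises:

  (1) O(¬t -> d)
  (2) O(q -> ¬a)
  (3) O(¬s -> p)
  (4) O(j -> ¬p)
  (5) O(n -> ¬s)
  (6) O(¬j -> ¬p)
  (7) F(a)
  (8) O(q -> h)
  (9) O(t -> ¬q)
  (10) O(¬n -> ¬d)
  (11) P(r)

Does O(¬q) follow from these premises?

Premises 6 and 4 are O(¬j -> ¬p) and O(j -> ¬p); every ideal world satisfies ¬j or j, so in either case ¬p holds — hence O(¬p).
The contrapositive of premise 3 (O(¬s -> p)) is O(¬p -> s), and O(¬p) is already established, so O(s).
The contrapositive of premise 5 (O(n -> ¬s)) is O(s -> ¬n), and O(s) is already established, so O(¬n).
From O(¬n) and premise 10, O(¬n -> ¬d), we obtain O(¬d).
Premise 1 is O(¬t -> d); contrapositively O(¬d -> t). Since O(¬d) holds, K gives O(t).
Premise 9 is O(t -> ¬q); since O(t), deontic closure gives O(¬q).
Premises 2, 7, 8, 11 do not contribute to this derivation.
So O(¬q) follows.

Yes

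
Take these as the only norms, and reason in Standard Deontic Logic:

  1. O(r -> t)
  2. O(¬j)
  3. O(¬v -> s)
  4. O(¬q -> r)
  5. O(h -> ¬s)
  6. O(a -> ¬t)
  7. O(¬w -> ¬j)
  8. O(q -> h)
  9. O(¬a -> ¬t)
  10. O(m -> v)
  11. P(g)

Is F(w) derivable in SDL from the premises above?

Premise 7 is O(¬w -> ¬j); even if O(¬j) held, inferring O(¬w) would be affirming the consequent — invalid.
No other premise forces O(¬w). An ideal world satisfying every premise can still have w true, so F(w) is not derivable.

No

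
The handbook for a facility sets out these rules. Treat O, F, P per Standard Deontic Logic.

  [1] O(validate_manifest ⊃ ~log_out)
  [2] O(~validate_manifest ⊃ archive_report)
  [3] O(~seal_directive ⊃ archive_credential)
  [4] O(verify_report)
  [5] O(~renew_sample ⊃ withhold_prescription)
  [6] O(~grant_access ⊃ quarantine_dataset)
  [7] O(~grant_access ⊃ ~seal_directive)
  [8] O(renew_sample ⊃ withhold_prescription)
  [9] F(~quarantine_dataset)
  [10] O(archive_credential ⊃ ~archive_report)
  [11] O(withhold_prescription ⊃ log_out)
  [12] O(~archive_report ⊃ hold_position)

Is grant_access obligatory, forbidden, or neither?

Obligatory

Premises 5 and 8 cover both cases: O(~renew_sample ⊃ withhold_prescription) and O(renew_sample ⊃ withhold_prescription). Since ~renew_sample ∨ renew_sample is a tautology, O(withhold_prescription) follows.
Applying K to premise 11 (O(withhold_prescription ⊃ log_out)) and O(withhold_prescription) yields O(log_out).
The contrapositive of premise 1 (O(validate_manifest ⊃ ~log_out)) is O(log_out ⊃ ~validate_manifest), and O(log_out) is already established, so O(~validate_manifest).
From O(~validate_manifest) and premise 2, O(~validate_manifest ⊃ archive_report), we obtain O(archive_report).
The contrapositive of premise 10 (O(archive_credential ⊃ ~archive_report)) is O(archive_report ⊃ ~archive_credential), and O(archive_report) is already established, so O(~archive_credential).
Premise 3, O(~seal_directive ⊃ archive_credential), contraposes to O(~archive_credential ⊃ seal_directive); with O(~archive_credential) we get O(seal_directive).
Premise 7 is O(~grant_access ⊃ ~seal_directive); contrapositively O(seal_directive ⊃ grant_access). Since O(seal_directive) holds, K gives O(grant_access).
Premises 4, 6, 9, 12 do not contribute to this derivation.
Hence grant_access is obligatory.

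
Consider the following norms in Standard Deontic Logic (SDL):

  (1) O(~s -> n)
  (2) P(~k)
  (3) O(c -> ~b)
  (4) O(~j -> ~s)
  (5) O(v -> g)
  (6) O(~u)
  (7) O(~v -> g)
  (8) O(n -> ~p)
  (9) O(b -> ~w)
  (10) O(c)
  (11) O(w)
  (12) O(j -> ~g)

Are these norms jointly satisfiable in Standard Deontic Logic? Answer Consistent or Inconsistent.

Consistent

Premise 9 is O(b -> ~w), but O(b) is not derivable from the premises, so it does not yield O(~w).
So O(~w) is not derivable, and the apparent clash with O(w) does not arise.
A world satisfying every obligation exists (e.g. b=false, c=true, g=true, j=false, k=false, n=true, p=false, s=false, u=false, v=false, w=true); no atom is both obligatory and forbidden, so the set is consistent.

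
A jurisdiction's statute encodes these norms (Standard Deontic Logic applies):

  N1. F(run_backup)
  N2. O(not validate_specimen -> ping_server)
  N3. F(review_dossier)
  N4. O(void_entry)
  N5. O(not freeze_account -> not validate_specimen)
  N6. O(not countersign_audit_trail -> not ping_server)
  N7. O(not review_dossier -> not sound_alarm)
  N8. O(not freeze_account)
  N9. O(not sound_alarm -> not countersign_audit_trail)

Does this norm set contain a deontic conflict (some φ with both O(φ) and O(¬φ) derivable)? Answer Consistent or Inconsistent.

Inconsistent

Premise 8 states O(not freeze_account) outright.
Applying K to premise 5 (O(not freeze_account -> not validate_specimen)) and O(not freeze_account) yields O(not validate_specimen).
With premise 2, O(not validate_specimen -> ping_server), the K-axiom yields O(ping_server).
Premise 6 is O(not countersign_audit_trail -> not ping_server); contrapositively O(ping_server -> countersign_audit_trail). Since O(ping_server) holds, K gives O(countersign_audit_trail).
Premise 9, O(not sound_alarm -> not countersign_audit_trail), contraposes to O(countersign_audit_trail -> sound_alarm); with O(countersign_audit_trail) we get O(sound_alarm).
Premise 7 is O(not review_dossier -> not sound_alarm); contrapositively O(sound_alarm -> review_dossier). Since O(sound_alarm) holds, K gives O(review_dossier).
But premise 3, F(review_dossier), means O(not review_dossier).
We now have both O(review_dossier) and O(not review_dossier) — review_dossier is simultaneously obligatory and forbidden, violating the D-axiom.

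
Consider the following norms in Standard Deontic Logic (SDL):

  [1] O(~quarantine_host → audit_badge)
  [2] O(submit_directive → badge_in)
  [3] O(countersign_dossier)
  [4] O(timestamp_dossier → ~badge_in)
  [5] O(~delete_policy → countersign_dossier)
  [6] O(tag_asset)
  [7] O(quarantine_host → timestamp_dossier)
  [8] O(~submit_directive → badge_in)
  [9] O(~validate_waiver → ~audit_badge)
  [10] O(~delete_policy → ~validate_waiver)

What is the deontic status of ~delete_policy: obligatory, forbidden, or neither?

Forbidden

Premises 8 and 2 cover both cases: O(~submit_directive → badge_in) and O(submit_directive → badge_in). Since ~submit_directive ∨ submit_directive is a tautology, O(badge_in) follows.
Premise 4 is O(timestamp_dossier → ~badge_in); contrapositively O(badge_in → ~timestamp_dossier). Since O(badge_in) holds, K gives O(~timestamp_dossier).
Premise 7 is O(quarantine_host → timestamp_dossier); contrapositively O(~timestamp_dossier → ~quarantine_host). Since O(~timestamp_dossier) holds, K gives O(~quarantine_host).
Premise 1 is O(~quarantine_host → audit_badge); since O(~quarantine_host), deontic closure gives O(audit_badge).
The contrapositive of premise 9 (O(~validate_waiver → ~audit_badge)) is O(audit_badge → validate_waiver), and O(audit_badge) is already established, so O(validate_waiver).
Premise 10 is O(~delete_policy → ~validate_waiver); contrapositively O(validate_waiver → delete_policy). Since O(validate_waiver) holds, K gives O(delete_policy).
Premises 3, 5, 6 do not contribute to this derivation.
Thus O(delete_policy), which is F(~delete_policy): ~delete_policy is forbidden.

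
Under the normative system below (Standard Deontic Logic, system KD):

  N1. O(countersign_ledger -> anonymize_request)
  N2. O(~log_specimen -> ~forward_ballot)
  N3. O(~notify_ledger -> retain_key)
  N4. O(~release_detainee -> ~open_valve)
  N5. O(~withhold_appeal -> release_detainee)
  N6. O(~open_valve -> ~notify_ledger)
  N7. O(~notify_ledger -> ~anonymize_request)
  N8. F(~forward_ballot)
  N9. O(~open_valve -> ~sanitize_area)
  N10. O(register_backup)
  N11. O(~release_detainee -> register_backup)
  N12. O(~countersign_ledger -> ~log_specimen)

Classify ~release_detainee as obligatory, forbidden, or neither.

Forbidden

F(~forward_ballot) at premise 8 means O(forward_ballot).
Premise 2 is O(~log_specimen -> ~forward_ballot); contrapositively O(forward_ballot -> log_specimen). Since O(forward_ballot) holds, K gives O(log_specimen).
The contrapositive of premise 12 (O(~countersign_ledger -> ~log_specimen)) is O(log_specimen -> countersign_ledger), and O(log_specimen) is already established, so O(countersign_ledger).
With premise 1, O(countersign_ledger -> anonymize_request), the K-axiom yields O(anonymize_request).
The contrapositive of premise 7 (O(~notify_ledger -> ~anonymize_request)) is O(anonymize_request -> notify_ledger), and O(anonymize_request) is already established, so O(notify_ledger).
Premise 6 is O(~open_valve -> ~notify_ledger); contrapositively O(notify_ledger -> open_valve). Since O(notify_ledger) holds, K gives O(open_valve).
Premise 4, O(~release_detainee -> ~open_valve), contraposes to O(open_valve -> release_detainee); with O(open_valve) we get O(release_detainee).
Premises 3, 5, 9, 10, 11 do not contribute to this derivation.
Thus O(release_detainee), which is F(~release_detainee): ~release_detainee is forbidden.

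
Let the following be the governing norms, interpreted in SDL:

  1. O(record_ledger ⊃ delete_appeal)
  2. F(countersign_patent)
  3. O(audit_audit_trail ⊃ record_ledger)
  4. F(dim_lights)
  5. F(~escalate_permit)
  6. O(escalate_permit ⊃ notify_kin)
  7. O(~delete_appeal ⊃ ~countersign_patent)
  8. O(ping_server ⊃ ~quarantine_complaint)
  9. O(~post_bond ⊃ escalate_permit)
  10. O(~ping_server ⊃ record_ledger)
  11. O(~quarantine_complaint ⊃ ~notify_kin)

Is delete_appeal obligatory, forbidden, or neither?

F(~escalate_permit) at premise 5 means O(escalate_permit).
With premise 6, O(escalate_permit ⊃ notify_kin), the K-axiom yields O(notify_kin).
Premise 11 is O(~quarantine_complaint ⊃ ~notify_kin); contrapositively O(notify_kin ⊃ quarantine_complaint). Since O(notify_kin) holds, K gives O(quarantine_complaint).
The contrapositive of premise 8 (O(ping_server ⊃ ~quarantine_complaint)) is O(quarantine_complaint ⊃ ~ping_server), and O(quarantine_complaint) is already established, so O(~ping_server).
Premise 10 is O(~ping_server ⊃ record_ledger); since O(~ping_server), deontic closure gives O(record_ledger).
Applying K to premise 1 (O(record_ledger ⊃ delete_appeal)) and O(record_ledger) yields O(delete_appeal).
Premises 2, 3, 4, 7, 9 do not contribute to this derivation.
Hence delete_appeal is obligatory.

Obligatory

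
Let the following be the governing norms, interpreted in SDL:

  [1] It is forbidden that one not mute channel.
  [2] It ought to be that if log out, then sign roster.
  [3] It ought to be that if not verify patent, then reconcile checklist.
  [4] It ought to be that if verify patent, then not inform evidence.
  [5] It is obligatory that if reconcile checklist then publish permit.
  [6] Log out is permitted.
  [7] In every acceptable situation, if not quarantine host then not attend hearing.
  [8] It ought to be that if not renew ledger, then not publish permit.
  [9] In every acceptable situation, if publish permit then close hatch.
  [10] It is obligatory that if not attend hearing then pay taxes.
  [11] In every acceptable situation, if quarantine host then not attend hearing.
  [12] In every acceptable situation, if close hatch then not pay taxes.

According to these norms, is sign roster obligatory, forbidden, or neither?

Premise 2 is O(log_out → sign_roster), but O(log_out) is not derivable from the premises (the permission P(log_out) asserts only ¬O(¬log_out), not O(log_out)), so it does not yield O(sign_roster).
No premise or chain of K-axiom applications forces O(sign_roster), and none forces O(¬sign_roster). So sign_roster is neither obligatory nor forbidden under these norms.

Neither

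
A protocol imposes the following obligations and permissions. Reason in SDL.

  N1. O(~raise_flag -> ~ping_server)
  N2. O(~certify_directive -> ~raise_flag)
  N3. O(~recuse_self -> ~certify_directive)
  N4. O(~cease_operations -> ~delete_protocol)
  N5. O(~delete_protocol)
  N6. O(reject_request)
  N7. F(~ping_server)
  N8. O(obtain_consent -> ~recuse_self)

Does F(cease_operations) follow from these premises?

No

Premise 4 is O(~cease_operations -> ~delete_protocol); even if O(~delete_protocol) held, inferring O(~cease_operations) would be affirming the consequent — invalid.
No other premise forces O(~cease_operations). An ideal world satisfying every premise can still have cease_operations true, so F(cease_operations) is not derivable.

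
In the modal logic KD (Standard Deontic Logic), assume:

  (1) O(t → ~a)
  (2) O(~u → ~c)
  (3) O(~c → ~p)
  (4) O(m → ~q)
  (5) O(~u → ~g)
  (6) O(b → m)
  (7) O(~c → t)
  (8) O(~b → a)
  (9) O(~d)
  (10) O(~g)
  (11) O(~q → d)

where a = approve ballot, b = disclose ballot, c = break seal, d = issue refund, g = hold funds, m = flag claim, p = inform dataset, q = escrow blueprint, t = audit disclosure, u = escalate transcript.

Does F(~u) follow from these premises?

Premise 9 gives O(~d).
Premise 11 is O(~q → d); contrapositively O(~d → q). Since O(~d) holds, K gives O(q).
Premise 4, O(m → ~q), contraposes to O(q → ~m); with O(q) we get O(~m).
Premise 6, O(b → m), contraposes to O(~m → ~b); with O(~m) we get O(~b).
From O(~b) and premise 8, O(~b → a), we obtain O(a).
Premise 1 is O(t → ~a); contrapositively O(a → ~t). Since O(a) holds, K gives O(~t).
Premise 7 is O(~c → t); contrapositively O(~t → c). Since O(~t) holds, K gives O(c).
Premise 2, O(~u → ~c), contraposes to O(c → u); with O(c) we get O(u).
Premises 3, 5, 10 do not contribute to this derivation.
So O(u) holds, i.e. F(~u). The claim follows.

Yes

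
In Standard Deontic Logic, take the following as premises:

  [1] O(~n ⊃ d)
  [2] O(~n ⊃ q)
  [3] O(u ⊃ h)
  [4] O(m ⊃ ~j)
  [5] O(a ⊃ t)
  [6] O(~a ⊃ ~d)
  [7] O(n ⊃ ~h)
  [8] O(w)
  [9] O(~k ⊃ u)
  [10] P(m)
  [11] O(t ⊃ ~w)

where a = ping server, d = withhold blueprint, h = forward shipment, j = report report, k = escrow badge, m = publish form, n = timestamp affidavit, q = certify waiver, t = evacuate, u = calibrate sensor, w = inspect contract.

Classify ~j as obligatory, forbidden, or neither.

Premise 4 is O(m ⊃ ~j), but O(m) is not derivable from the premises (the permission P(m) asserts only ~O(~m), not O(m)), so it does not yield O(~j).
No premise or chain of K-axiom applications forces O(~j), and none forces O(j). So ~j is neither obligatory nor forbidden under these norms.

Neither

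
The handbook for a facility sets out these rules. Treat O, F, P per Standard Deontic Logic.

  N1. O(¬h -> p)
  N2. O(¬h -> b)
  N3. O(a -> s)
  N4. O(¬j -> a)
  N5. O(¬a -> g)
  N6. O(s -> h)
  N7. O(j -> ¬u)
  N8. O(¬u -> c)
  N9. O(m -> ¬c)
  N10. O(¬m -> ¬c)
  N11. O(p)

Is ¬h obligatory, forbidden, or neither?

Premises 9 and 10 cover both cases: O(m -> ¬c) and O(¬m -> ¬c). Since m ∨ ¬m is a tautology, O(¬c) follows.
The contrapositive of premise 8 (O(¬u -> c)) is O(¬c -> u), and O(¬c) is already established, so O(u).
Premise 7, O(j -> ¬u), contraposes to O(u -> ¬j); with O(u) we get O(¬j).
Premise 4 is O(¬j -> a); since O(¬j), deontic closure gives O(a).
Applying K to premise 3 (O(a -> s)) and O(a) yields O(s).
From O(s) and premise 6, O(s -> h), we obtain O(h).
Premises 1, 2, 5, 11 do not contribute to this derivation.
Thus O(h), which is F(¬h): ¬h is forbidden.

Forbidden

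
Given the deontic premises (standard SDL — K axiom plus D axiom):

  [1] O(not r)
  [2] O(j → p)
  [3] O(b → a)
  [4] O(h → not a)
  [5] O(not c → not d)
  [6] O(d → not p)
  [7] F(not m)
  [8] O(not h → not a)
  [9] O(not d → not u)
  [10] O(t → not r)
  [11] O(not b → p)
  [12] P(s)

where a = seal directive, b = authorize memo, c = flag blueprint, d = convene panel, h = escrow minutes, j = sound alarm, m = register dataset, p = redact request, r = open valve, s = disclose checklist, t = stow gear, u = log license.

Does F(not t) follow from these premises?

No

Premise 10 is O(t → not r); even if O(not r) held, inferring O(t) would be affirming the consequent — invalid.
No other premise forces O(t). An ideal world satisfying every premise can still have not t true, so F(not t) is not derivable.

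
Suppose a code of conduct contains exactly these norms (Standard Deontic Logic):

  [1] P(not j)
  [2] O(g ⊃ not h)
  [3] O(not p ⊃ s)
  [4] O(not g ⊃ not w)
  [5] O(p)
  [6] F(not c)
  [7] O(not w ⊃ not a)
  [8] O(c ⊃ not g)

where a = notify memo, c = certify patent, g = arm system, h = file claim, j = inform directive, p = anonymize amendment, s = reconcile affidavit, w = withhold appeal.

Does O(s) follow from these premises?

Premise 3 is O(not p ⊃ s), but O(not p) is not derivable from the premises, so it does not yield O(s).
No other premise forces O(s). An ideal world satisfying every premise can still have s false, so O(s) is not derivable.

No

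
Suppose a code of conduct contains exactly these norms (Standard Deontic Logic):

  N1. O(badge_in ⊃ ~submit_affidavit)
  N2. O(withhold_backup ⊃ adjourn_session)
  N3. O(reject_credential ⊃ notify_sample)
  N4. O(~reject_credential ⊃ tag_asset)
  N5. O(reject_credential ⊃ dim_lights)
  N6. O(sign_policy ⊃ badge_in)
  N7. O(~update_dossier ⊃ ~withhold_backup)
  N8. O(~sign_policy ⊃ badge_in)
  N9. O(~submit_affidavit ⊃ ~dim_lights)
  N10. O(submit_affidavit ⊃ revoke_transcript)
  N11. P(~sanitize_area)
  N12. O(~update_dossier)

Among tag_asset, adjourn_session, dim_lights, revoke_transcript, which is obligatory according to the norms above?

By case analysis on sign_policy: premise 6 gives O(sign_policy ⊃ badge_in) and premise 8 gives O(~sign_policy ⊃ badge_in), so O(badge_in) either way.
Applying K to premise 1 (O(badge_in ⊃ ~submit_affidavit)) and O(badge_in) yields O(~submit_affidavit).
Applying K to premise 9 (O(~submit_affidavit ⊃ ~dim_lights)) and O(~submit_affidavit) yields O(~dim_lights).
Premise 5, O(reject_credential ⊃ dim_lights), contraposes to O(~dim_lights ⊃ ~reject_credential); with O(~dim_lights) we get O(~reject_credential).
Applying K to premise 4 (O(~reject_credential ⊃ tag_asset)) and O(~reject_credential) yields O(tag_asset).
So O(tag_asset) holds — tag_asset is obligatory. None of the other listed options is made obligatory by any chain of premises.

tag_asset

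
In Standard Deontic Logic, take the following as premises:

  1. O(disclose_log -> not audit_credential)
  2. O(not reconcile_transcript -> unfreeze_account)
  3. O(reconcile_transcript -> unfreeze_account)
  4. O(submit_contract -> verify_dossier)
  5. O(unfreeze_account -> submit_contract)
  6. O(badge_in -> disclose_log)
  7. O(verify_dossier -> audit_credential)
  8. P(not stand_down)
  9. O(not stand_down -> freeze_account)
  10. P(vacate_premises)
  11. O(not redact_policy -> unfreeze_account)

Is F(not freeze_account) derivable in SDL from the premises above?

Premise 9 is O(not stand_down -> freeze_account), but O(not stand_down) is not derivable from the premises (the permission P(not stand_down) asserts only not O(stand_down), not O(not stand_down)), so it does not yield O(freeze_account).
No other premise forces O(freeze_account). An ideal world satisfying every premise can still have not freeze_account true, so F(not freeze_account) is not derivable.

No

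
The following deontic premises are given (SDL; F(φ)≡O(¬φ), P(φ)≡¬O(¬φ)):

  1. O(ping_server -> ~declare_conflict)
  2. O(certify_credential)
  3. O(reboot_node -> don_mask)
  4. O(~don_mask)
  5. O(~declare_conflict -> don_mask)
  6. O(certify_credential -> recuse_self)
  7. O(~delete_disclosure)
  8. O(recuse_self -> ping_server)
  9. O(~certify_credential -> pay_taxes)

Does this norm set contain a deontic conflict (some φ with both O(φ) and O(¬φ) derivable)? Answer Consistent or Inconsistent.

Inconsistent

Premise 2 states O(certify_credential) outright.
Premise 6 is O(certify_credential -> recuse_self); since O(certify_credential), deontic closure gives O(recuse_self).
With premise 8, O(recuse_self -> ping_server), the K-axiom yields O(ping_server).
From O(ping_server) and premise 1, O(ping_server -> ~declare_conflict), we obtain O(~declare_conflict).
With premise 5, O(~declare_conflict -> don_mask), the K-axiom yields O(don_mask).
However, premise 4 gives O(~don_mask).
We now have both O(don_mask) and O(~don_mask) — don_mask is simultaneously obligatory and forbidden, violating the D-axiom.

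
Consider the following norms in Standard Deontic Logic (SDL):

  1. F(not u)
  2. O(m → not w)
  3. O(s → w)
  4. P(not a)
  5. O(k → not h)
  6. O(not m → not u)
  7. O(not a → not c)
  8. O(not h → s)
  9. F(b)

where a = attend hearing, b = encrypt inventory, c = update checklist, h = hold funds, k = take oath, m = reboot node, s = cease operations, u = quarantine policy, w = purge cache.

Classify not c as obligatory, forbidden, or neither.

Premise 7 is O(not a → not c), but O(not a) is not derivable from the premises (the permission P(not a) asserts only not O(a), not O(not a)), so it does not yield O(not c).
No premise or chain of K-axiom applications forces O(not c), and none forces O(c). So not c is neither obligatory nor forbidden under these norms.

Neither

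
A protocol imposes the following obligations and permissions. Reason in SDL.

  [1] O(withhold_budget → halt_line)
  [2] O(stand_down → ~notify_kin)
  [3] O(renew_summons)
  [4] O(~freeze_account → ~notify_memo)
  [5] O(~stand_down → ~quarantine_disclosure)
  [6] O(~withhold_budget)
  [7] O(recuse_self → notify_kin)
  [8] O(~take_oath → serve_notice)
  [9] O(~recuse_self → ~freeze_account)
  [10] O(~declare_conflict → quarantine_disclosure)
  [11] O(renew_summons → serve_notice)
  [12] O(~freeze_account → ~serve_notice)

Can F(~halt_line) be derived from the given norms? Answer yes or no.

Premise 1 is O(withhold_budget → halt_line), but O(withhold_budget) is not derivable from the premises, so it does not yield O(halt_line).
No other premise forces O(halt_line). An ideal world satisfying every premise can still have ~halt_line true, so F(~halt_line) is not derivable.

No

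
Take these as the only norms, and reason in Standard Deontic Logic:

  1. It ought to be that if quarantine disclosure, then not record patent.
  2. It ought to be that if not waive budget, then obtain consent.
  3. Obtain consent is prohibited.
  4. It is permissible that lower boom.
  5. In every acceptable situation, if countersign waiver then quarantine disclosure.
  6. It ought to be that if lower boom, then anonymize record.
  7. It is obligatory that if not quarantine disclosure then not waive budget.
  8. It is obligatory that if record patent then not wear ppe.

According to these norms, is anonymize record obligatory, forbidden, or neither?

Premise 6 is O(lower_boom → anonymize_record), but O(lower_boom) is not derivable from the premises (the permission P(lower_boom) asserts only ¬O(¬lower_boom), not O(lower_boom)), so it does not yield O(anonymize_record).
No premise or chain of K-axiom applications forces O(anonymize_record), and none forces O(¬anonymize_record). So anonymize_record is neither obligatory nor forbidden under these norms.

Neither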